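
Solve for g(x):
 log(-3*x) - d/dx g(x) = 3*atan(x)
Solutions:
 g(x) = C1 + x*log(-x) - 3*x*atan(x) - x + x*log(3) + 3*log(x^2 + 1)/2


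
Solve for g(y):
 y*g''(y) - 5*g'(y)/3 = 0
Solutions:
 g(y) = C1 + C2*y^(8/3)


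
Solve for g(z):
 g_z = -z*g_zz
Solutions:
 g(z) = C1 + C2*log(z)


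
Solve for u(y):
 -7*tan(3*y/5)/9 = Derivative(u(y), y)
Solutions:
 u(y) = C1 + 35*log(cos(3*y/5))/27


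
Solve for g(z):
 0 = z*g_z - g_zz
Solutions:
 g(z) = C1 + C2*erfi(sqrt(2)*z/2)


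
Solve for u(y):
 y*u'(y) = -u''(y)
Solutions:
 u(y) = C1 + C2*erf(sqrt(2)*y/2)


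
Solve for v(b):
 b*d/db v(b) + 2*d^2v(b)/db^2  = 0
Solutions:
 v(b) = C1 + C2*erf(b/2)


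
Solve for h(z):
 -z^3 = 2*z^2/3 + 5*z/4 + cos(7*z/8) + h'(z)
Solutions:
 h(z) = C1 - z^4/4 - 2*z^3/9 - 5*z^2/8 - 8*sin(7*z/8)/7


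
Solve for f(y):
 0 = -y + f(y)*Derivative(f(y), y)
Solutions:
 f(y) = -sqrt(C1 + y^2)
 f(y) = sqrt(C1 + y^2)


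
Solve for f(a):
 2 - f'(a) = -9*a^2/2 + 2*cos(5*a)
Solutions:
 f(a) = C1 + 3*a^3/2 + 2*a - 2*sin(5*a)/5


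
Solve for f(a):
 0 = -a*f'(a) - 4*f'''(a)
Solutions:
 f(a) = C1 + Integral(C2*airyai(-2^(1/3)*a/2) + C3*airybi(-2^(1/3)*a/2), a)


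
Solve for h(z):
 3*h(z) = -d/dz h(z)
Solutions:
 h(z) = C1*exp(-3*z)


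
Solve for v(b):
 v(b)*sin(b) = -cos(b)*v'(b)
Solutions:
 v(b) = C1*cos(b)


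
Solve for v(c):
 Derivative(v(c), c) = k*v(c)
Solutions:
 v(c) = C1*exp(c*k)


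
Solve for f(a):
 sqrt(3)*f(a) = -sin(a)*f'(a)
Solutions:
 f(a) = C1*(cos(a) + 1)^(sqrt(3)/2)/(cos(a) - 1)^(sqrt(3)/2)


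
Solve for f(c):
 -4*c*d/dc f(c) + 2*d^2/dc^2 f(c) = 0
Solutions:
 f(c) = C1 + C2*erfi(c)


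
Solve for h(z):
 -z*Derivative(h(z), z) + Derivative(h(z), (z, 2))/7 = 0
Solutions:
 h(z) = C1 + C2*erfi(sqrt(14)*z/2)


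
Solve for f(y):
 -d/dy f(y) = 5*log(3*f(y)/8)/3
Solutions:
 -3*Integral(1/(-log(_y) - log(3) + 3*log(2)), (_y, f(y)))/5 = C1 - y


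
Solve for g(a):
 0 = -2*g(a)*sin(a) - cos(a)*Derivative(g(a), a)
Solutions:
 g(a) = C1*cos(a)^2


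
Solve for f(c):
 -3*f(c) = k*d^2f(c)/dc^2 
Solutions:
 f(c) = C1*exp(-sqrt(3)*c*sqrt(-1/k)) + C2*exp(sqrt(3)*c*sqrt(-1/k))


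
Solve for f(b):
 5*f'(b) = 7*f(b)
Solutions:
 f(b) = C1*exp(7*b/5)


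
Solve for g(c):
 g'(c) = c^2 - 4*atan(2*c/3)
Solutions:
 g(c) = C1 + c^3/3 - 4*c*atan(2*c/3) + 3*log(4*c^2 + 9)


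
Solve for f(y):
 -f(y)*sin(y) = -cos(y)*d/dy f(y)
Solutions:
 f(y) = C1/cos(y)


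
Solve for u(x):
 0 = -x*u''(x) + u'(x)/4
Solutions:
 u(x) = C1 + C2*x^(5/4)


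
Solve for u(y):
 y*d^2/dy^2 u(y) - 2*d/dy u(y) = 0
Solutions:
 u(y) = C1 + C2*y^3


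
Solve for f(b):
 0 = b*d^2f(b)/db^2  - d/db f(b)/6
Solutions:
 f(b) = C1 + C2*b^(7/6)


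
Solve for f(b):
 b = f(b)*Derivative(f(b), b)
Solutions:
 f(b) = -sqrt(C1 + b^2)
 f(b) = sqrt(C1 + b^2)


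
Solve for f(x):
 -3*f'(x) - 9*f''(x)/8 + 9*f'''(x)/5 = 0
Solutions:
 f(x) = C1 + C2*exp(x*(15 - sqrt(4065))/48) + C3*exp(x*(15 + sqrt(4065))/48)


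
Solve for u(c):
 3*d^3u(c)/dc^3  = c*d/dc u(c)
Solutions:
 u(c) = C1 + Integral(C2*airyai(3^(2/3)*c/3) + C3*airybi(3^(2/3)*c/3), c)


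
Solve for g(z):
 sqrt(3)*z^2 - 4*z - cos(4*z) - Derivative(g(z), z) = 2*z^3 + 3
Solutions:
 g(z) = C1 - z^4/2 + sqrt(3)*z^3/3 - 2*z^2 - 3*z - sin(4*z)/4


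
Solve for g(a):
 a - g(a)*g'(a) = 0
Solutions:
 g(a) = -sqrt(C1 + a^2)
 g(a) = sqrt(C1 + a^2)


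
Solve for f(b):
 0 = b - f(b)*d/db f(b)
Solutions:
 f(b) = -sqrt(C1 + b^2)
 f(b) = sqrt(C1 + b^2)


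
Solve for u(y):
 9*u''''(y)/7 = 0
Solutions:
 u(y) = C1 + C2*y + C3*y^2 + C4*y^3


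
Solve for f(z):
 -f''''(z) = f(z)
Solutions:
 f(z) = (C1*sin(sqrt(2)*z/2) + C2*cos(sqrt(2)*z/2))*exp(-sqrt(2)*z/2) + (C3*sin(sqrt(2)*z/2) + C4*cos(sqrt(2)*z/2))*exp(sqrt(2)*z/2)


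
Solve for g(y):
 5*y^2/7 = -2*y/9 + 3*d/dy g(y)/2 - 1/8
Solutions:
 g(y) = C1 + 10*y^3/63 + 2*y^2/27 + y/12


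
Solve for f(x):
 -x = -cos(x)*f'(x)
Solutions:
 f(x) = C1 + Integral(x/cos(x), x)


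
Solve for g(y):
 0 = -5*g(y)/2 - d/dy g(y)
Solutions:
 g(y) = C1*exp(-5*y/2)


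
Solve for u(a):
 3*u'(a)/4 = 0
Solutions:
 u(a) = C1


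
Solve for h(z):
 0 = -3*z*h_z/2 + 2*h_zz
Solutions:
 h(z) = C1 + C2*erfi(sqrt(6)*z/4)


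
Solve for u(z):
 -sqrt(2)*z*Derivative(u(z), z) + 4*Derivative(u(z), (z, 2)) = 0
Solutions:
 u(z) = C1 + C2*erfi(2^(3/4)*z/4)


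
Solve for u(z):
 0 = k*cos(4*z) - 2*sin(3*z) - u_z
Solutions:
 u(z) = C1 + k*sin(4*z)/4 + 2*cos(3*z)/3


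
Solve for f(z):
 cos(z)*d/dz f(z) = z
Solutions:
 f(z) = C1 + Integral(z/cos(z), z)


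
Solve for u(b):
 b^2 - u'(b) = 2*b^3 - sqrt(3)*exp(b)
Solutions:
 u(b) = C1 - b^4/2 + b^3/3 + sqrt(3)*exp(b)


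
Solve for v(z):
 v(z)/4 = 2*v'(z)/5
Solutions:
 v(z) = C1*exp(5*z/8)


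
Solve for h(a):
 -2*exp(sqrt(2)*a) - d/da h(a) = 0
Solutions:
 h(a) = C1 - sqrt(2)*exp(sqrt(2)*a)


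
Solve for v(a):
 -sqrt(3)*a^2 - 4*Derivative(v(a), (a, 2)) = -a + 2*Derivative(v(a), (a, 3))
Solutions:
 v(a) = C1 + C2*a + C3*exp(-2*a) - sqrt(3)*a^4/48 + a^3*(1 + sqrt(3))/24 - a^2*(1 + sqrt(3))/16


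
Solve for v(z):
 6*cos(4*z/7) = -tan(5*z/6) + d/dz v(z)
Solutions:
 v(z) = C1 - 6*log(cos(5*z/6))/5 + 21*sin(4*z/7)/2


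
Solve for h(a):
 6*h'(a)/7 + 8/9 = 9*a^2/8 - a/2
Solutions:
 h(a) = C1 + 7*a^3/16 - 7*a^2/24 - 28*a/27


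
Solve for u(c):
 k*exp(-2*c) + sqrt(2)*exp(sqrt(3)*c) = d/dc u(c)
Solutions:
 u(c) = C1 - k*exp(-2*c)/2 + sqrt(6)*exp(sqrt(3)*c)/3


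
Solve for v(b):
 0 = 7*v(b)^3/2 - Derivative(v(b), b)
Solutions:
 v(b) = -sqrt(-1/(C1 + 7*b))
 v(b) = sqrt(-1/(C1 + 7*b))


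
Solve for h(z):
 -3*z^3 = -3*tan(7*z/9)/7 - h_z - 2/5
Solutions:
 h(z) = C1 + 3*z^4/4 - 2*z/5 + 27*log(cos(7*z/9))/49


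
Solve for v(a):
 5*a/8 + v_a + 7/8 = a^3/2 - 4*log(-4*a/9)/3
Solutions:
 v(a) = C1 + a^4/8 - 5*a^2/16 - 4*a*log(-a)/3 + a*(-64*log(2) + 11 + 64*log(3))/24


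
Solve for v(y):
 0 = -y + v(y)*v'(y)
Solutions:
 v(y) = -sqrt(C1 + y^2)
 v(y) = sqrt(C1 + y^2)


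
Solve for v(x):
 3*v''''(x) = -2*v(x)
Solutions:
 v(x) = (C1*sin(6^(3/4)*x/6) + C2*cos(6^(3/4)*x/6))*exp(-6^(3/4)*x/6) + (C3*sin(6^(3/4)*x/6) + C4*cos(6^(3/4)*x/6))*exp(6^(3/4)*x/6)


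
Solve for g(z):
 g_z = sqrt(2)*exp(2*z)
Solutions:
 g(z) = C1 + sqrt(2)*exp(2*z)/2


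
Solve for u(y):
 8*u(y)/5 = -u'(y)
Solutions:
 u(y) = C1*exp(-8*y/5)


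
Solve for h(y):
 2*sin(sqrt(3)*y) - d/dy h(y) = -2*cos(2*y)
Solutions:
 h(y) = C1 + sin(2*y) - 2*sqrt(3)*cos(sqrt(3)*y)/3


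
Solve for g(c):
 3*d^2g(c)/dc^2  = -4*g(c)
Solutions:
 g(c) = C1*sin(2*sqrt(3)*c/3) + C2*cos(2*sqrt(3)*c/3)


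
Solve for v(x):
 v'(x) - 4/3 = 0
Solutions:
 v(x) = C1 + 4*x/3


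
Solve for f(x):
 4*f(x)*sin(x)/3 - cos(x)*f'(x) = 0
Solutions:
 f(x) = C1/cos(x)^(4/3)


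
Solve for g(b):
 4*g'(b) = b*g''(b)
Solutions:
 g(b) = C1 + C2*b^5


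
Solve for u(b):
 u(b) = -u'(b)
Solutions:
 u(b) = C1*exp(-b)


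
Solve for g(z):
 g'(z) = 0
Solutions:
 g(z) = C1


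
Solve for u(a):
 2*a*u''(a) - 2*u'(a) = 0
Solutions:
 u(a) = C1 + C2*a^2


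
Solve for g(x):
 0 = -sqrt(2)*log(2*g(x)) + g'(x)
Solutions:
 -sqrt(2)*Integral(1/(log(_y) + log(2)), (_y, g(x)))/2 = C1 - x


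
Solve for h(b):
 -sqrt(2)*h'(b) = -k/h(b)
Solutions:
 h(b) = -sqrt(C1 + sqrt(2)*b*k)
 h(b) = sqrt(C1 + sqrt(2)*b*k)


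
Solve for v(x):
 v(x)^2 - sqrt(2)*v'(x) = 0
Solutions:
 v(x) = -2/(C1 + sqrt(2)*x)


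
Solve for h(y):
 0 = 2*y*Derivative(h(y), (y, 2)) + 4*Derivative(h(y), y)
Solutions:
 h(y) = C1 + C2/y


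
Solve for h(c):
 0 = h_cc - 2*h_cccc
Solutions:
 h(c) = C1 + C2*c + C3*exp(-sqrt(2)*c/2) + C4*exp(sqrt(2)*c/2)


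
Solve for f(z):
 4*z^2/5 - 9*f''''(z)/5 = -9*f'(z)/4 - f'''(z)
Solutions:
 f(z) = C1 + C2*exp(z*(-5^(1/3)*(81*sqrt(60249) + 19883)^(1/3) - 20*5^(2/3)/(81*sqrt(60249) + 19883)^(1/3) + 20)/108)*sin(sqrt(3)*5^(1/3)*z*(-(81*sqrt(60249) + 19883)^(1/3) + 20*5^(1/3)/(81*sqrt(60249) + 19883)^(1/3))/108) + C3*exp(z*(-5^(1/3)*(81*sqrt(60249) + 19883)^(1/3) - 20*5^(2/3)/(81*sqrt(60249) + 19883)^(1/3) + 20)/108)*cos(sqrt(3)*5^(1/3)*z*(-(81*sqrt(60249) + 19883)^(1/3) + 20*5^(1/3)/(81*sqrt(60249) + 19883)^(1/3))/108) + C4*exp(z*(20*5^(2/3)/(81*sqrt(60249) + 19883)^(1/3) + 10 + 5^(1/3)*(81*sqrt(60249) + 19883)^(1/3))/54) - 16*z^3/135 + 128*z/405


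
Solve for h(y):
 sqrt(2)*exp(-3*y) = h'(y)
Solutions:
 h(y) = C1 - sqrt(2)*exp(-3*y)/3


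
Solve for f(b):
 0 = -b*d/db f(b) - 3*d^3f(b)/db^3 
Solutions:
 f(b) = C1 + Integral(C2*airyai(-3^(2/3)*b/3) + C3*airybi(-3^(2/3)*b/3), b)


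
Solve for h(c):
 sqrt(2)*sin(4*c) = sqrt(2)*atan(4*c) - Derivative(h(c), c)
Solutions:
 h(c) = C1 + sqrt(2)*(c*atan(4*c) - log(16*c^2 + 1)/8) + sqrt(2)*cos(4*c)/4


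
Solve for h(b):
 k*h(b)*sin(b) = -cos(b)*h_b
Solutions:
 h(b) = C1*exp(k*log(cos(b)))


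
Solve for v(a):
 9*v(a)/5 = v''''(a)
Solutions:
 v(a) = C1*exp(-sqrt(3)*5^(3/4)*a/5) + C2*exp(sqrt(3)*5^(3/4)*a/5) + C3*sin(sqrt(3)*5^(3/4)*a/5) + C4*cos(sqrt(3)*5^(3/4)*a/5)


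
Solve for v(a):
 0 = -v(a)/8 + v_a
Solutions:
 v(a) = C1*exp(a/8)


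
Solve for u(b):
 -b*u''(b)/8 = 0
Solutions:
 u(b) = C1 + C2*b


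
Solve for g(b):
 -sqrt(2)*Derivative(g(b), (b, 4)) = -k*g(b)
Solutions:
 g(b) = C1*exp(-2^(7/8)*b*k^(1/4)/2) + C2*exp(2^(7/8)*b*k^(1/4)/2) + C3*exp(-2^(7/8)*I*b*k^(1/4)/2) + C4*exp(2^(7/8)*I*b*k^(1/4)/2)


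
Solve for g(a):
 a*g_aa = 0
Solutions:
 g(a) = C1 + C2*a


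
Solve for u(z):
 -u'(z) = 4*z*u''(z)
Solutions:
 u(z) = C1 + C2*z^(3/4)


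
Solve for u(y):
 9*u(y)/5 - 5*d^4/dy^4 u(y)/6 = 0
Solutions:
 u(y) = C1*exp(-sqrt(5)*54^(1/4)*y/5) + C2*exp(sqrt(5)*54^(1/4)*y/5) + C3*sin(sqrt(5)*54^(1/4)*y/5) + C4*cos(sqrt(5)*54^(1/4)*y/5)


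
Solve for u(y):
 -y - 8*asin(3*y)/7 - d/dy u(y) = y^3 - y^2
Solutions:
 u(y) = C1 - y^4/4 + y^3/3 - y^2/2 - 8*y*asin(3*y)/7 - 8*sqrt(1 - 9*y^2)/21


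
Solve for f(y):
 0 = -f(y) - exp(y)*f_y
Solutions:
 f(y) = C1*exp(exp(-y))


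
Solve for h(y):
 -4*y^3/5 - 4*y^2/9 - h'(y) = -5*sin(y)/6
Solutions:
 h(y) = C1 - y^4/5 - 4*y^3/27 - 5*cos(y)/6


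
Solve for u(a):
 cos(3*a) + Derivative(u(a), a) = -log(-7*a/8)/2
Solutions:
 u(a) = C1 - a*log(-a)/2 - a*log(7) + a/2 + a*log(2) + a*log(14)/2 - sin(3*a)/3


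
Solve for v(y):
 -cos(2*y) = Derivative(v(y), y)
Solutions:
 v(y) = C1 - sin(2*y)/2


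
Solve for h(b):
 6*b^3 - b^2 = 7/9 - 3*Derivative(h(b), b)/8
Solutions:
 h(b) = C1 - 4*b^4 + 8*b^3/9 + 56*b/27


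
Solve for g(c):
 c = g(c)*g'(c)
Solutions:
 g(c) = -sqrt(C1 + c^2)
 g(c) = sqrt(C1 + c^2)


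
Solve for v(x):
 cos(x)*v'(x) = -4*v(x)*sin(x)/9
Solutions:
 v(x) = C1*cos(x)^(4/9)


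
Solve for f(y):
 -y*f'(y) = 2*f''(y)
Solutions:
 f(y) = C1 + C2*erf(y/2)


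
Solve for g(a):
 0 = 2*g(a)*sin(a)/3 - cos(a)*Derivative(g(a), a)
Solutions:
 g(a) = C1/cos(a)^(2/3)


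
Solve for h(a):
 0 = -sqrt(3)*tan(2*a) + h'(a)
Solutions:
 h(a) = C1 - sqrt(3)*log(cos(2*a))/2


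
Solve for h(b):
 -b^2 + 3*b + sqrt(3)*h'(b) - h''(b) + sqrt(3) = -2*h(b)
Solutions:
 h(b) = C1*exp(b*(-sqrt(11) + sqrt(3))/2) + C2*exp(b*(sqrt(3) + sqrt(11))/2) + b^2/2 - 3*b/2 - sqrt(3)*b/2 + sqrt(3)/4 + 5/4


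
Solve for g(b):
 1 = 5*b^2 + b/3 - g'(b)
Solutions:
 g(b) = C1 + 5*b^3/3 + b^2/6 - b


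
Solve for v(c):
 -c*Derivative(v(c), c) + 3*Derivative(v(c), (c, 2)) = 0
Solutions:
 v(c) = C1 + C2*erfi(sqrt(6)*c/6)


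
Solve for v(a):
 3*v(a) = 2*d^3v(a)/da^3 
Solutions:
 v(a) = C3*exp(2^(2/3)*3^(1/3)*a/2) + (C1*sin(2^(2/3)*3^(5/6)*a/4) + C2*cos(2^(2/3)*3^(5/6)*a/4))*exp(-2^(2/3)*3^(1/3)*a/4)


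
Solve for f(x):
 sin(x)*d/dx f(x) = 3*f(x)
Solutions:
 f(x) = C1*(cos(x) - 1)^(3/2)/(cos(x) + 1)^(3/2)


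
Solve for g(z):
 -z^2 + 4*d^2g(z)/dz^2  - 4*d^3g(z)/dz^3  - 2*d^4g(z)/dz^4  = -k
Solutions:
 g(z) = C1 + C2*z + C3*exp(z*(-1 + sqrt(3))) + C4*exp(-z*(1 + sqrt(3))) + z^4/48 + z^3/12 + z^2*(3 - k)/8


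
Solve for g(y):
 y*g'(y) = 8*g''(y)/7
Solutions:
 g(y) = C1 + C2*erfi(sqrt(7)*y/4)


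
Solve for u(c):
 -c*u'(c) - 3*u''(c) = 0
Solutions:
 u(c) = C1 + C2*erf(sqrt(6)*c/6)


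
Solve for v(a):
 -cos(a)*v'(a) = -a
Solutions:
 v(a) = C1 + Integral(a/cos(a), a)


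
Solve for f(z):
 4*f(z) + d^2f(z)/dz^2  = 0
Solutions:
 f(z) = C1*sin(2*z) + C2*cos(2*z)


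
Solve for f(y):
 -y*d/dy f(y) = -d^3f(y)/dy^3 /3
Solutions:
 f(y) = C1 + Integral(C2*airyai(3^(1/3)*y) + C3*airybi(3^(1/3)*y), y)


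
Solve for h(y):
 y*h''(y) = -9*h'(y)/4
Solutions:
 h(y) = C1 + C2/y^(5/4)


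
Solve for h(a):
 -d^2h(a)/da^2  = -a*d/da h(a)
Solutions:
 h(a) = C1 + C2*erfi(sqrt(2)*a/2)


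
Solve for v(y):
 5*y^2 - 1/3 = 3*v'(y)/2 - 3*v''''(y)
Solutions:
 v(y) = C1 + C4*exp(2^(2/3)*y/2) + 10*y^3/9 - 2*y/9 + (C2*sin(2^(2/3)*sqrt(3)*y/4) + C3*cos(2^(2/3)*sqrt(3)*y/4))*exp(-2^(2/3)*y/4)


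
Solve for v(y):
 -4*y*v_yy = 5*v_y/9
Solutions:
 v(y) = C1 + C2*y^(31/36)


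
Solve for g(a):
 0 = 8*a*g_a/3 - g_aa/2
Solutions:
 g(a) = C1 + C2*erfi(2*sqrt(6)*a/3)


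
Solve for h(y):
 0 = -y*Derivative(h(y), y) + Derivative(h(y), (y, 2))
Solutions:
 h(y) = C1 + C2*erfi(sqrt(2)*y/2)


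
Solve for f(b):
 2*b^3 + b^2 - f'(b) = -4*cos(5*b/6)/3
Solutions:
 f(b) = C1 + b^4/2 + b^3/3 + 8*sin(5*b/6)/5


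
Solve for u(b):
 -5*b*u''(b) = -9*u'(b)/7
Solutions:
 u(b) = C1 + C2*b^(44/35)


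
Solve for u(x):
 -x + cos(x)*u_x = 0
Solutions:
 u(x) = C1 + Integral(x/cos(x), x)


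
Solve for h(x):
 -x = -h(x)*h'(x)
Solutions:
 h(x) = -sqrt(C1 + x^2)
 h(x) = sqrt(C1 + x^2)


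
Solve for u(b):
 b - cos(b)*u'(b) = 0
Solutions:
 u(b) = C1 + Integral(b/cos(b), b)


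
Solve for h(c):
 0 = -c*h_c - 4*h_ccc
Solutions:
 h(c) = C1 + Integral(C2*airyai(-2^(1/3)*c/2) + C3*airybi(-2^(1/3)*c/2), c)


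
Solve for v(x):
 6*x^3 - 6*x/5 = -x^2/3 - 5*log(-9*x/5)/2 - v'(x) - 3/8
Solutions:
 v(x) = C1 - 3*x^4/2 - x^3/9 + 3*x^2/5 - 5*x*log(-x)/2 + x*(-5*log(3) + 17/8 + 5*log(5)/2)


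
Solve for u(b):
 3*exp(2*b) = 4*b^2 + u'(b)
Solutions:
 u(b) = C1 - 4*b^3/3 + 3*exp(2*b)/2


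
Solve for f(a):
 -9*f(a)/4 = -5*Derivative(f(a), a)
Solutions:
 f(a) = C1*exp(9*a/20)


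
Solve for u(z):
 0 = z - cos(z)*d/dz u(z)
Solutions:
 u(z) = C1 + Integral(z/cos(z), z)


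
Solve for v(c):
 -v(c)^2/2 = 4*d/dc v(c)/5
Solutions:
 v(c) = 8/(C1 + 5*c)


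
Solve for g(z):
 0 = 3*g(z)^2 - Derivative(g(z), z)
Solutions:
 g(z) = -1/(C1 + 3*z)


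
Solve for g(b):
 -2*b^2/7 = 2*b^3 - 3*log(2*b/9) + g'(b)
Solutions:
 g(b) = C1 - b^4/2 - 2*b^3/21 + 3*b*log(b) + b*log(8/729) - 3*b


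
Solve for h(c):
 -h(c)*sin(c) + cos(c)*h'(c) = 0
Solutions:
 h(c) = C1/cos(c)


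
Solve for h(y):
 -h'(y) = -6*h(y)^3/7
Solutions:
 h(y) = -sqrt(14)*sqrt(-1/(C1 + 6*y))/2
 h(y) = sqrt(14)*sqrt(-1/(C1 + 6*y))/2


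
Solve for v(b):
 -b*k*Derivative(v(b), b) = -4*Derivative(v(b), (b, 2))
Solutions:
 v(b) = Piecewise((-sqrt(2)*sqrt(pi)*C1*erf(sqrt(2)*b*sqrt(-k)/4)/sqrt(-k) - C2, (k > 0) | (k < 0)), (-C1*b - C2, True))


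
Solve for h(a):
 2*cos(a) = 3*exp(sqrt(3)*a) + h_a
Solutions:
 h(a) = C1 - sqrt(3)*exp(sqrt(3)*a) + 2*sin(a)


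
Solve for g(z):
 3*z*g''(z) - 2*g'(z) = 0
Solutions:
 g(z) = C1 + C2*z^(5/3)


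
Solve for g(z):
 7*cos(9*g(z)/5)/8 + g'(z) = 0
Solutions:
 7*z/8 - 5*log(sin(9*g(z)/5) - 1)/18 + 5*log(sin(9*g(z)/5) + 1)/18 = C1


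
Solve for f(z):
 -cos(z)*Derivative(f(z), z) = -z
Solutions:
 f(z) = C1 + Integral(z/cos(z), z)


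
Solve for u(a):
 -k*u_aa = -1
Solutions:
 u(a) = C1 + C2*a + a^2/(2*k)


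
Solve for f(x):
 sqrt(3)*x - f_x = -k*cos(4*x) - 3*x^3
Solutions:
 f(x) = C1 + k*sin(4*x)/4 + 3*x^4/4 + sqrt(3)*x^2/2


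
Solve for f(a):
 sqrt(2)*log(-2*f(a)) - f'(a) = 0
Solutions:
 -sqrt(2)*Integral(1/(log(-_y) + log(2)), (_y, f(a)))/2 = C1 - a


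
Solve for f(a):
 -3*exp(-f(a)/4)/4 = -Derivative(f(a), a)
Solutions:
 f(a) = 4*log(C1 + 3*a/16)


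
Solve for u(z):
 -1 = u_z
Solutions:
 u(z) = C1 - z


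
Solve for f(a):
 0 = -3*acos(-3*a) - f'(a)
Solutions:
 f(a) = C1 - 3*a*acos(-3*a) - sqrt(1 - 9*a^2)


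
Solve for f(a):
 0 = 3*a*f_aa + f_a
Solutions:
 f(a) = C1 + C2*a^(2/3)


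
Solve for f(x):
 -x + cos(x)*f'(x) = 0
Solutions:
 f(x) = C1 + Integral(x/cos(x), x)


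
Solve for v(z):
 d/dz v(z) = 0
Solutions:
 v(z) = C1


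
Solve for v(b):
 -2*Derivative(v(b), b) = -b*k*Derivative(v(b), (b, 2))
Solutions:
 v(b) = C1 + b^(((re(k) + 2)*re(k) + im(k)^2)/(re(k)^2 + im(k)^2))*(C2*sin(2*log(b)*Abs(im(k))/(re(k)^2 + im(k)^2)) + C3*cos(2*log(b)*im(k)/(re(k)^2 + im(k)^2)))


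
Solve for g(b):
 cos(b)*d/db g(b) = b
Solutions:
 g(b) = C1 + Integral(b/cos(b), b)


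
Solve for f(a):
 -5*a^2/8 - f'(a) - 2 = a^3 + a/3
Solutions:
 f(a) = C1 - a^4/4 - 5*a^3/24 - a^2/6 - 2*a


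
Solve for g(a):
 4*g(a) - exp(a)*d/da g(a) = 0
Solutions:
 g(a) = C1*exp(-4*exp(-a))


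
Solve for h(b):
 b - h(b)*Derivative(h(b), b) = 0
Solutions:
 h(b) = -sqrt(C1 + b^2)
 h(b) = sqrt(C1 + b^2)


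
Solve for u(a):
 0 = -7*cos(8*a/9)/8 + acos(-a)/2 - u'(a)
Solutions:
 u(a) = C1 + a*acos(-a)/2 + sqrt(1 - a^2)/2 - 63*sin(8*a/9)/64


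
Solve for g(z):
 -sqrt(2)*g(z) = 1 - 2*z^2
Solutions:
 g(z) = sqrt(2)*(z^2 - 1/2)


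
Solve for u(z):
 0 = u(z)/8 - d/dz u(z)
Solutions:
 u(z) = C1*exp(z/8)


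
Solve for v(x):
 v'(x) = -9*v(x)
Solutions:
 v(x) = C1*exp(-9*x)


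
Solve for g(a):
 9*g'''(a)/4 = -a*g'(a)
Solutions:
 g(a) = C1 + Integral(C2*airyai(-2^(2/3)*3^(1/3)*a/3) + C3*airybi(-2^(2/3)*3^(1/3)*a/3), a)


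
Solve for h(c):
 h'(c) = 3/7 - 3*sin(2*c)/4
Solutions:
 h(c) = C1 + 3*c/7 + 3*cos(2*c)/8


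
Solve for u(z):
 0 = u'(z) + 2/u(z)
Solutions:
 u(z) = -sqrt(C1 - 4*z)
 u(z) = sqrt(C1 - 4*z)


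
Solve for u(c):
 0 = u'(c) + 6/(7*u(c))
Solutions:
 u(c) = -sqrt(C1 - 84*c)/7
 u(c) = sqrt(C1 - 84*c)/7


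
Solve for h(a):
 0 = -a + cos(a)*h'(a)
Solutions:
 h(a) = C1 + Integral(a/cos(a), a)


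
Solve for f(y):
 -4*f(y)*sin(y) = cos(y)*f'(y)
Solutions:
 f(y) = C1*cos(y)^4


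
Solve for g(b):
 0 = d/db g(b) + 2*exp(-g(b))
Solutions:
 g(b) = log(C1 - 2*b)


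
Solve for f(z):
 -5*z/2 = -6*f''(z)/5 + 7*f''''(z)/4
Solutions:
 f(z) = C1 + C2*z + C3*exp(-2*sqrt(210)*z/35) + C4*exp(2*sqrt(210)*z/35) + 25*z^3/72


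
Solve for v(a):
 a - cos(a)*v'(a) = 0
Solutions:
 v(a) = C1 + Integral(a/cos(a), a)


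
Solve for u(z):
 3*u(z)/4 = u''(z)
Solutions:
 u(z) = C1*exp(-sqrt(3)*z/2) + C2*exp(sqrt(3)*z/2)


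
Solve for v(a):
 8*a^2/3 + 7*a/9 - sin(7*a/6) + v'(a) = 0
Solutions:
 v(a) = C1 - 8*a^3/9 - 7*a^2/18 - 6*cos(7*a/6)/7


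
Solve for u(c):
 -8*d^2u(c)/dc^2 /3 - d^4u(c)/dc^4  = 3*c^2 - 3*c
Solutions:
 u(c) = C1 + C2*c + C3*sin(2*sqrt(6)*c/3) + C4*cos(2*sqrt(6)*c/3) - 3*c^4/32 + 3*c^3/16 + 27*c^2/64


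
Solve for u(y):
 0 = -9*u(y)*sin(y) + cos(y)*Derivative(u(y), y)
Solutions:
 u(y) = C1/cos(y)^9


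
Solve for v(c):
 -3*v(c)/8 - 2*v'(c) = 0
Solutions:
 v(c) = C1*exp(-3*c/16)


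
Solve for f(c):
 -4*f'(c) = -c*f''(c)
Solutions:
 f(c) = C1 + C2*c^5


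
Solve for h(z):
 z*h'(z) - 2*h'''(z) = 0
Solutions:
 h(z) = C1 + Integral(C2*airyai(2^(2/3)*z/2) + C3*airybi(2^(2/3)*z/2), z)


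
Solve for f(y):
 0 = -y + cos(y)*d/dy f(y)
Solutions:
 f(y) = C1 + Integral(y/cos(y), y)


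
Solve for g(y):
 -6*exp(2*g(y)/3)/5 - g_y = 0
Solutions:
 g(y) = 3*log(-sqrt(-1/(C1 - 6*y))) - 3*log(2) + 3*log(30)/2
 g(y) = 3*log(-1/(C1 - 6*y))/2 - 3*log(2) + 3*log(30)/2


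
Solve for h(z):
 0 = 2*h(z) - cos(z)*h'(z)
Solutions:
 h(z) = C1*(sin(z) + 1)/(sin(z) - 1)


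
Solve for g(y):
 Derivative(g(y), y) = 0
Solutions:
 g(y) = C1


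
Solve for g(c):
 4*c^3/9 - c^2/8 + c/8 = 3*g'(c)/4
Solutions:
 g(c) = C1 + 4*c^4/27 - c^3/18 + c^2/12


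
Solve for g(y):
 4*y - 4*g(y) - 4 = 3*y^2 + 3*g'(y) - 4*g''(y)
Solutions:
 g(y) = C1*exp(y*(3 - sqrt(73))/8) + C2*exp(y*(3 + sqrt(73))/8) - 3*y^2/4 + 17*y/8 - 131/32


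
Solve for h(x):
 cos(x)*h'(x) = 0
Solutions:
 h(x) = C1


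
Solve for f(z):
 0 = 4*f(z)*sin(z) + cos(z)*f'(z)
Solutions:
 f(z) = C1*cos(z)^4


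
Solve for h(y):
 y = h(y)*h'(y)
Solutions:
 h(y) = -sqrt(C1 + y^2)
 h(y) = sqrt(C1 + y^2)


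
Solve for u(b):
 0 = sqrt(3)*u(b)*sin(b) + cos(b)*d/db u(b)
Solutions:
 u(b) = C1*cos(b)^(sqrt(3))


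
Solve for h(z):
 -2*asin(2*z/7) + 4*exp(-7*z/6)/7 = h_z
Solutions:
 h(z) = C1 - 2*z*asin(2*z/7) - sqrt(49 - 4*z^2) - 24*exp(-7*z/6)/49


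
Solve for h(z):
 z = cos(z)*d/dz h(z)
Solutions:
 h(z) = C1 + Integral(z/cos(z), z)


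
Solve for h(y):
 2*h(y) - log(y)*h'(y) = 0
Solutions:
 h(y) = C1*exp(2*li(y))


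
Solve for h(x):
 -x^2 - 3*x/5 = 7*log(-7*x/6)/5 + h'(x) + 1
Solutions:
 h(x) = C1 - x^3/3 - 3*x^2/10 - 7*x*log(-x)/5 + x*(-7*log(7) + 2 + 7*log(6))/5


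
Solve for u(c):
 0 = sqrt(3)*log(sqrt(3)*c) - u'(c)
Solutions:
 u(c) = C1 + sqrt(3)*c*log(c) - sqrt(3)*c + sqrt(3)*c*log(3)/2


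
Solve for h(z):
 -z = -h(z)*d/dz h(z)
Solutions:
 h(z) = -sqrt(C1 + z^2)
 h(z) = sqrt(C1 + z^2)


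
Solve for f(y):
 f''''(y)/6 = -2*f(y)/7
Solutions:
 f(y) = (C1*sin(3^(1/4)*7^(3/4)*y/7) + C2*cos(3^(1/4)*7^(3/4)*y/7))*exp(-3^(1/4)*7^(3/4)*y/7) + (C3*sin(3^(1/4)*7^(3/4)*y/7) + C4*cos(3^(1/4)*7^(3/4)*y/7))*exp(3^(1/4)*7^(3/4)*y/7)


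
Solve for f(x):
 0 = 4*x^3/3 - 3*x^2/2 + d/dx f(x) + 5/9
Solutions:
 f(x) = C1 - x^4/3 + x^3/2 - 5*x/9


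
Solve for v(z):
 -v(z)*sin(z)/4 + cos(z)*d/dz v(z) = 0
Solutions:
 v(z) = C1/cos(z)^(1/4)


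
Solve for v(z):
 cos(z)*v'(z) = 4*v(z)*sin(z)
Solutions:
 v(z) = C1/cos(z)^4


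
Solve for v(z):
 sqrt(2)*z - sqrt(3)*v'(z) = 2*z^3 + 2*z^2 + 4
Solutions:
 v(z) = C1 - sqrt(3)*z^4/6 - 2*sqrt(3)*z^3/9 + sqrt(6)*z^2/6 - 4*sqrt(3)*z/3


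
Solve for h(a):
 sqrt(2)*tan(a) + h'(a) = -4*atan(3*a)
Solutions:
 h(a) = C1 - 4*a*atan(3*a) + 2*log(9*a^2 + 1)/3 + sqrt(2)*log(cos(a))


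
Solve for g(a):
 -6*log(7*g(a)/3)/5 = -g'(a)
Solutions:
 5*Integral(1/(-log(_y) - log(7) + log(3)), (_y, g(a)))/6 = C1 - a


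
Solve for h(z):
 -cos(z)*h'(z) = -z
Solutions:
 h(z) = C1 + Integral(z/cos(z), z)


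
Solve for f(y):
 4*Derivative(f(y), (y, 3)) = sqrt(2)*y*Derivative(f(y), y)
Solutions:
 f(y) = C1 + Integral(C2*airyai(sqrt(2)*y/2) + C3*airybi(sqrt(2)*y/2), y)


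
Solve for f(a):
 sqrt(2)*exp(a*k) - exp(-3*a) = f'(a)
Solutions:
 f(a) = C1 + exp(-3*a)/3 + sqrt(2)*exp(a*k)/k


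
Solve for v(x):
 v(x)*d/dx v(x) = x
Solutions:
 v(x) = -sqrt(C1 + x^2)
 v(x) = sqrt(C1 + x^2)


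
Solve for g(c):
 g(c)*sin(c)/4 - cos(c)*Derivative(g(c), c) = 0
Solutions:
 g(c) = C1/cos(c)^(1/4)


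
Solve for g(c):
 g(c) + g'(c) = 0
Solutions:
 g(c) = C1*exp(-c)


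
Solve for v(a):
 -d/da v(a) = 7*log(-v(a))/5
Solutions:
 -li(-v(a)) = C1 - 7*a/5


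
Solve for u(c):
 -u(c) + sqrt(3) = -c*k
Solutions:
 u(c) = c*k + sqrt(3)


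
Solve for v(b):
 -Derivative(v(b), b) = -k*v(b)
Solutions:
 v(b) = C1*exp(b*k)


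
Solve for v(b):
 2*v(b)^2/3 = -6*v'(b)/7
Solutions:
 v(b) = 9/(C1 + 7*b)


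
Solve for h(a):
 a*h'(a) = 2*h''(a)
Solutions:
 h(a) = C1 + C2*erfi(a/2)


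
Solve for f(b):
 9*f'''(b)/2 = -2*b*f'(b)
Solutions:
 f(b) = C1 + Integral(C2*airyai(-2^(2/3)*3^(1/3)*b/3) + C3*airybi(-2^(2/3)*3^(1/3)*b/3), b)


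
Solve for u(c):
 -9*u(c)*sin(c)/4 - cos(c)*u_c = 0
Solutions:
 u(c) = C1*cos(c)^(9/4)


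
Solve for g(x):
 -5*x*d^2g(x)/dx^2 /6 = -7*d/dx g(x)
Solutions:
 g(x) = C1 + C2*x^(47/5)


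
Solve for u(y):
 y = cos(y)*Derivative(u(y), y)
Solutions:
 u(y) = C1 + Integral(y/cos(y), y)


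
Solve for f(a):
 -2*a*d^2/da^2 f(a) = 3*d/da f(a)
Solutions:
 f(a) = C1 + C2/sqrt(a)


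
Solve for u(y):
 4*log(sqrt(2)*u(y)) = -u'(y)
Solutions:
 Integral(1/(2*log(_y) + log(2)), (_y, u(y)))/2 = C1 - y


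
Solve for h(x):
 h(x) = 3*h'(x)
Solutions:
 h(x) = C1*exp(x/3)


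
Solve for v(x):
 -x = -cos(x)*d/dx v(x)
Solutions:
 v(x) = C1 + Integral(x/cos(x), x)


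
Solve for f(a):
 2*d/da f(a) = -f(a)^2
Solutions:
 f(a) = 2/(C1 + a)


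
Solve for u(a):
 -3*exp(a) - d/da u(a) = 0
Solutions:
 u(a) = C1 - 3*exp(a)


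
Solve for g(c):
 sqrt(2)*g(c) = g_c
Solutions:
 g(c) = C1*exp(sqrt(2)*c)


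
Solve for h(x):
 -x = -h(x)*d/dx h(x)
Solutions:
 h(x) = -sqrt(C1 + x^2)
 h(x) = sqrt(C1 + x^2)


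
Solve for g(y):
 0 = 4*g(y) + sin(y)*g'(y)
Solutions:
 g(y) = C1*(cos(y)^2 + 2*cos(y) + 1)/(cos(y)^2 - 2*cos(y) + 1)


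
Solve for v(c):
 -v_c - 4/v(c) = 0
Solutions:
 v(c) = -sqrt(C1 - 8*c)
 v(c) = sqrt(C1 - 8*c)


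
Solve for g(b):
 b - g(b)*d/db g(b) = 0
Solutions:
 g(b) = -sqrt(C1 + b^2)
 g(b) = sqrt(C1 + b^2)


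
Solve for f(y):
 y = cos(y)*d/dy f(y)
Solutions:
 f(y) = C1 + Integral(y/cos(y), y)


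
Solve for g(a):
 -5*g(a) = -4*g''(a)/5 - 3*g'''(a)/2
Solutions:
 g(a) = C1*exp(-a*(64/(225*sqrt(452553) + 151363)^(1/3) + 16 + (225*sqrt(452553) + 151363)^(1/3))/90)*sin(sqrt(3)*a*(-(225*sqrt(452553) + 151363)^(1/3) + 64/(225*sqrt(452553) + 151363)^(1/3))/90) + C2*exp(-a*(64/(225*sqrt(452553) + 151363)^(1/3) + 16 + (225*sqrt(452553) + 151363)^(1/3))/90)*cos(sqrt(3)*a*(-(225*sqrt(452553) + 151363)^(1/3) + 64/(225*sqrt(452553) + 151363)^(1/3))/90) + C3*exp(a*(-8 + 64/(225*sqrt(452553) + 151363)^(1/3) + (225*sqrt(452553) + 151363)^(1/3))/45)


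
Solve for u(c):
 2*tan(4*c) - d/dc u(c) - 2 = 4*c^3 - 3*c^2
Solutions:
 u(c) = C1 - c^4 + c^3 - 2*c - log(cos(4*c))/2


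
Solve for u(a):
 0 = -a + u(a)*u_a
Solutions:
 u(a) = -sqrt(C1 + a^2)
 u(a) = sqrt(C1 + a^2)


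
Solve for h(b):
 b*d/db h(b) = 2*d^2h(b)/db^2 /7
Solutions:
 h(b) = C1 + C2*erfi(sqrt(7)*b/2)


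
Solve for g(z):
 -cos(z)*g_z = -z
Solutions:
 g(z) = C1 + Integral(z/cos(z), z)


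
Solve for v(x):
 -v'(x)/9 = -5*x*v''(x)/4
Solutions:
 v(x) = C1 + C2*x^(49/45)


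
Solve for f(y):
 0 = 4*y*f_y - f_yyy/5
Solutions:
 f(y) = C1 + Integral(C2*airyai(20^(1/3)*y) + C3*airybi(20^(1/3)*y), y)


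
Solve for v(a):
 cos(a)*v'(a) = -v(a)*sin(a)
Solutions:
 v(a) = C1*cos(a)


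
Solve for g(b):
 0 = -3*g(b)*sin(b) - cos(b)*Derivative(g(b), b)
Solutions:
 g(b) = C1*cos(b)^3


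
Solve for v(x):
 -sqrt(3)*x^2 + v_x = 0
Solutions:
 v(x) = C1 + sqrt(3)*x^3/3


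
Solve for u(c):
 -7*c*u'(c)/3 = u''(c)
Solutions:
 u(c) = C1 + C2*erf(sqrt(42)*c/6)


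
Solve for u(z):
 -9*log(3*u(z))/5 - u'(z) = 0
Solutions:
 5*Integral(1/(log(_y) + log(3)), (_y, u(z)))/9 = C1 - z


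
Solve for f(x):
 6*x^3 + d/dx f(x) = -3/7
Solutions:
 f(x) = C1 - 3*x^4/2 - 3*x/7


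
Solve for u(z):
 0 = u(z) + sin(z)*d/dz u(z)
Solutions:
 u(z) = C1*sqrt(cos(z) + 1)/sqrt(cos(z) - 1)


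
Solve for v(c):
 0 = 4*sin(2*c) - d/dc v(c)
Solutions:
 v(c) = C1 - 2*cos(2*c)


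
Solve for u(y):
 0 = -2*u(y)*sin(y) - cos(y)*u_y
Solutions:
 u(y) = C1*cos(y)^2


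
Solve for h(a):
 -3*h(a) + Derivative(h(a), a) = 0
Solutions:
 h(a) = C1*exp(3*a)


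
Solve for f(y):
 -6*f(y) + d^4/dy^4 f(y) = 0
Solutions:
 f(y) = C1*exp(-6^(1/4)*y) + C2*exp(6^(1/4)*y) + C3*sin(6^(1/4)*y) + C4*cos(6^(1/4)*y)


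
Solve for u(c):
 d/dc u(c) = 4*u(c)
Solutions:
 u(c) = C1*exp(4*c)


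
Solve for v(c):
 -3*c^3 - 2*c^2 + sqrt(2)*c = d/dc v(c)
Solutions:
 v(c) = C1 - 3*c^4/4 - 2*c^3/3 + sqrt(2)*c^2/2


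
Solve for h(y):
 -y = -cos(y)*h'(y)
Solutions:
 h(y) = C1 + Integral(y/cos(y), y)


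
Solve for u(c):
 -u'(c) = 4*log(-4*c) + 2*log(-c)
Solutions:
 u(c) = C1 - 6*c*log(-c) + 2*c*(3 - 4*log(2))


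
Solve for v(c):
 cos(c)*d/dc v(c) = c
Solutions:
 v(c) = C1 + Integral(c/cos(c), c)


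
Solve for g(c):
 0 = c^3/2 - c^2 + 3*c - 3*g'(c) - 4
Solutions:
 g(c) = C1 + c^4/24 - c^3/9 + c^2/2 - 4*c/3


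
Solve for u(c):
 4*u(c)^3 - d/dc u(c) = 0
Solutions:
 u(c) = -sqrt(2)*sqrt(-1/(C1 + 4*c))/2
 u(c) = sqrt(2)*sqrt(-1/(C1 + 4*c))/2


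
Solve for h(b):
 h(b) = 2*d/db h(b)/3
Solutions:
 h(b) = C1*exp(3*b/2)


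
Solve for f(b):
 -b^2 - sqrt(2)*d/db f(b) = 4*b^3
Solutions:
 f(b) = C1 - sqrt(2)*b^4/2 - sqrt(2)*b^3/6


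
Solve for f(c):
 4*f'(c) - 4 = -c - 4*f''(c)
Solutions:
 f(c) = C1 + C2*exp(-c) - c^2/8 + 5*c/4


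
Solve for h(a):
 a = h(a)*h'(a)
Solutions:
 h(a) = -sqrt(C1 + a^2)
 h(a) = sqrt(C1 + a^2)


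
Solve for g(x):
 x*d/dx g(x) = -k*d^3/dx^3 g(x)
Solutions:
 g(x) = C1 + Integral(C2*airyai(x*(-1/k)^(1/3)) + C3*airybi(x*(-1/k)^(1/3)), x)


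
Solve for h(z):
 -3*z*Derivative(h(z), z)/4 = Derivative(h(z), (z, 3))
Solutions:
 h(z) = C1 + Integral(C2*airyai(-6^(1/3)*z/2) + C3*airybi(-6^(1/3)*z/2), z)


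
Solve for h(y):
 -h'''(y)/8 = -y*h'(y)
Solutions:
 h(y) = C1 + Integral(C2*airyai(2*y) + C3*airybi(2*y), y)


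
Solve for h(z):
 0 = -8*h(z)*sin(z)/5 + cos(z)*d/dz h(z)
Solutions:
 h(z) = C1/cos(z)^(8/5)


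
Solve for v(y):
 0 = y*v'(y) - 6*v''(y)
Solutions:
 v(y) = C1 + C2*erfi(sqrt(3)*y/6)


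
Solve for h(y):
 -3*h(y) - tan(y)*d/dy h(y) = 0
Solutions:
 h(y) = C1/sin(y)^3


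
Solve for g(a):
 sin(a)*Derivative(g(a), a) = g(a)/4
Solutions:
 g(a) = C1*(cos(a) - 1)^(1/8)/(cos(a) + 1)^(1/8)


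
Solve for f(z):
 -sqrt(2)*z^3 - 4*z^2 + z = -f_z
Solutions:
 f(z) = C1 + sqrt(2)*z^4/4 + 4*z^3/3 - z^2/2


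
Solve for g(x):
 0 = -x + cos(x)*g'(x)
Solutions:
 g(x) = C1 + Integral(x/cos(x), x)


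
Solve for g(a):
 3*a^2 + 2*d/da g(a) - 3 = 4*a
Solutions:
 g(a) = C1 - a^3/2 + a^2 + 3*a/2


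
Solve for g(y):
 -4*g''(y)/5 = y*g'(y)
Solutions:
 g(y) = C1 + C2*erf(sqrt(10)*y/4)


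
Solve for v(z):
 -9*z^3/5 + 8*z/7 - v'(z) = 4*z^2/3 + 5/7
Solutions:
 v(z) = C1 - 9*z^4/20 - 4*z^3/9 + 4*z^2/7 - 5*z/7


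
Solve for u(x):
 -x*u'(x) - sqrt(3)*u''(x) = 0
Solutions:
 u(x) = C1 + C2*erf(sqrt(2)*3^(3/4)*x/6)


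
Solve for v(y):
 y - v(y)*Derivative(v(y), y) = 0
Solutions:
 v(y) = -sqrt(C1 + y^2)
 v(y) = sqrt(C1 + y^2)


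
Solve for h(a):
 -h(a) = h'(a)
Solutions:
 h(a) = C1*exp(-a)


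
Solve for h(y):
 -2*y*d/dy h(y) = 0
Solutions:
 h(y) = C1


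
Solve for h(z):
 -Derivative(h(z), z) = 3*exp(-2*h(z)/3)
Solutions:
 h(z) = 3*log(-sqrt(C1 - 3*z)) - 3*log(3) + 3*log(6)/2
 h(z) = 3*log(C1 - 3*z)/2 - 3*log(3) + 3*log(6)/2


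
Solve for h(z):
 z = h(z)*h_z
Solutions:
 h(z) = -sqrt(C1 + z^2)
 h(z) = sqrt(C1 + z^2)


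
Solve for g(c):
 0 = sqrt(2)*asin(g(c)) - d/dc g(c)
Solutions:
 Integral(1/asin(_y), (_y, g(c))) = C1 + sqrt(2)*c


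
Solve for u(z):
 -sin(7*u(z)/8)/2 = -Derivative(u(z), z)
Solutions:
 -z/2 + 4*log(cos(7*u(z)/8) - 1)/7 - 4*log(cos(7*u(z)/8) + 1)/7 = C1


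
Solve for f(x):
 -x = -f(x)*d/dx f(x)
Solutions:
 f(x) = -sqrt(C1 + x^2)
 f(x) = sqrt(C1 + x^2)


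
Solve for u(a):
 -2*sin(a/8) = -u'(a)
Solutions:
 u(a) = C1 - 16*cos(a/8)


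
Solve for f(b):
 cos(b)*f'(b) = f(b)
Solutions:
 f(b) = C1*sqrt(sin(b) + 1)/sqrt(sin(b) - 1)


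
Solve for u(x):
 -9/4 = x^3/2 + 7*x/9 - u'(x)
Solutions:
 u(x) = C1 + x^4/8 + 7*x^2/18 + 9*x/4


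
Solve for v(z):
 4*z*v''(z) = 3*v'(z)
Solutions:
 v(z) = C1 + C2*z^(7/4)


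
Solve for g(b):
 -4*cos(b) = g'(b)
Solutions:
 g(b) = C1 - 4*sin(b)


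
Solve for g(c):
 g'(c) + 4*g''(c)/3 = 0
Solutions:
 g(c) = C1 + C2*exp(-3*c/4)


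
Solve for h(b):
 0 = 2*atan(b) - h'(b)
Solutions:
 h(b) = C1 + 2*b*atan(b) - log(b^2 + 1)


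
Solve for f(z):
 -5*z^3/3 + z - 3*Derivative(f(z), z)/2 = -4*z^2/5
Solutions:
 f(z) = C1 - 5*z^4/18 + 8*z^3/45 + z^2/3


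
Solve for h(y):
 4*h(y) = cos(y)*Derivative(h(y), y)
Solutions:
 h(y) = C1*(sin(y)^2 + 2*sin(y) + 1)/(sin(y)^2 - 2*sin(y) + 1)


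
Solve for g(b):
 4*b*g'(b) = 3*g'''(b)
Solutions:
 g(b) = C1 + Integral(C2*airyai(6^(2/3)*b/3) + C3*airybi(6^(2/3)*b/3), b)


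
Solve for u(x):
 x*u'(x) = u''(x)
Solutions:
 u(x) = C1 + C2*erfi(sqrt(2)*x/2)


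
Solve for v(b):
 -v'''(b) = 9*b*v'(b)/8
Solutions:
 v(b) = C1 + Integral(C2*airyai(-3^(2/3)*b/2) + C3*airybi(-3^(2/3)*b/2), b)


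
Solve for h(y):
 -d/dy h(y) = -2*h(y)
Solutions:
 h(y) = C1*exp(2*y)


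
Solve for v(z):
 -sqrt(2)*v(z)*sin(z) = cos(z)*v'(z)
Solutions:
 v(z) = C1*cos(z)^(sqrt(2))


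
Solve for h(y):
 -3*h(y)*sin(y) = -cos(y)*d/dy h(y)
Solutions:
 h(y) = C1/cos(y)^3


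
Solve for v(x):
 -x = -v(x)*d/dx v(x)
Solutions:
 v(x) = -sqrt(C1 + x^2)
 v(x) = sqrt(C1 + x^2)


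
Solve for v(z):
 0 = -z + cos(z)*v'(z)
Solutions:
 v(z) = C1 + Integral(z/cos(z), z)


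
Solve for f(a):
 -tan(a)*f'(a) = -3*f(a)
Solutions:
 f(a) = C1*sin(a)^3


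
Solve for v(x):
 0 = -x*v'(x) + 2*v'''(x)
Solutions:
 v(x) = C1 + Integral(C2*airyai(2^(2/3)*x/2) + C3*airybi(2^(2/3)*x/2), x)


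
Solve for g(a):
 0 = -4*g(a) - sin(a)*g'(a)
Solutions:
 g(a) = C1*(cos(a)^2 + 2*cos(a) + 1)/(cos(a)^2 - 2*cos(a) + 1)


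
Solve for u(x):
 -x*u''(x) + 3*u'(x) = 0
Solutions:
 u(x) = C1 + C2*x^4


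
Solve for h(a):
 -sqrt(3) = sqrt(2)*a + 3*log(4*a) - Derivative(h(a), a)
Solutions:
 h(a) = C1 + sqrt(2)*a^2/2 + 3*a*log(a) - 3*a + sqrt(3)*a + a*log(64)


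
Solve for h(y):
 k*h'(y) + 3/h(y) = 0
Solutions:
 h(y) = -sqrt(C1 - 6*y/k)
 h(y) = sqrt(C1 - 6*y/k)


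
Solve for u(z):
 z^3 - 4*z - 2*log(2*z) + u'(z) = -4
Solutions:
 u(z) = C1 - z^4/4 + 2*z^2 + 2*z*log(z) - 6*z + z*log(4)


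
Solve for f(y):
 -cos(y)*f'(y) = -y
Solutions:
 f(y) = C1 + Integral(y/cos(y), y)


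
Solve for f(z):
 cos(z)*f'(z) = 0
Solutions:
 f(z) = C1


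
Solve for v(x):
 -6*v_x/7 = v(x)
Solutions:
 v(x) = C1*exp(-7*x/6)


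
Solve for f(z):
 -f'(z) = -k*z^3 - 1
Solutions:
 f(z) = C1 + k*z^4/4 + z


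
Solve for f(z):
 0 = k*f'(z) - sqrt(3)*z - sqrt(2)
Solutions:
 f(z) = C1 + sqrt(3)*z^2/(2*k) + sqrt(2)*z/k


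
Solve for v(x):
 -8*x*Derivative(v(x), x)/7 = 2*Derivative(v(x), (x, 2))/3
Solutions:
 v(x) = C1 + C2*erf(sqrt(42)*x/7)


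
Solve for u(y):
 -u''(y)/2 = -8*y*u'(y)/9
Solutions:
 u(y) = C1 + C2*erfi(2*sqrt(2)*y/3)


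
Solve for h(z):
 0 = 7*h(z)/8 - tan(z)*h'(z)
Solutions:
 h(z) = C1*sin(z)^(7/8)


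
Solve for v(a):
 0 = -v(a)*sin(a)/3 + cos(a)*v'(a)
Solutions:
 v(a) = C1/cos(a)^(1/3)


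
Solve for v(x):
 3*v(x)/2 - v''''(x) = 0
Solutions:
 v(x) = C1*exp(-2^(3/4)*3^(1/4)*x/2) + C2*exp(2^(3/4)*3^(1/4)*x/2) + C3*sin(2^(3/4)*3^(1/4)*x/2) + C4*cos(2^(3/4)*3^(1/4)*x/2)


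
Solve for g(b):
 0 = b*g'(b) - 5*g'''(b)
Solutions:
 g(b) = C1 + Integral(C2*airyai(5^(2/3)*b/5) + C3*airybi(5^(2/3)*b/5), b)


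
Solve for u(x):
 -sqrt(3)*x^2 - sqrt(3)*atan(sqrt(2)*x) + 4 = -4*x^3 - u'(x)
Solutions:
 u(x) = C1 - x^4 + sqrt(3)*x^3/3 - 4*x + sqrt(3)*(x*atan(sqrt(2)*x) - sqrt(2)*log(2*x^2 + 1)/4)


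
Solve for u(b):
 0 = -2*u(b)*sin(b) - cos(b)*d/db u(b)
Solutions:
 u(b) = C1*cos(b)^2


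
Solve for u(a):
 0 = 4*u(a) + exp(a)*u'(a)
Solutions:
 u(a) = C1*exp(4*exp(-a))


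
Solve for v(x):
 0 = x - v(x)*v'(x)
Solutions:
 v(x) = -sqrt(C1 + x^2)
 v(x) = sqrt(C1 + x^2)


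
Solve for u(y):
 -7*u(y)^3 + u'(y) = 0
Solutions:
 u(y) = -sqrt(2)*sqrt(-1/(C1 + 7*y))/2
 u(y) = sqrt(2)*sqrt(-1/(C1 + 7*y))/2


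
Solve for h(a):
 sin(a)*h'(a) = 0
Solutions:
 h(a) = C1


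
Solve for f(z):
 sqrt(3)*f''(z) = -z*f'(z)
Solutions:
 f(z) = C1 + C2*erf(sqrt(2)*3^(3/4)*z/6)


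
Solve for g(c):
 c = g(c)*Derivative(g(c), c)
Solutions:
 g(c) = -sqrt(C1 + c^2)
 g(c) = sqrt(C1 + c^2)


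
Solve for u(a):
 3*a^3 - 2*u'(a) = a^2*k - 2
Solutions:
 u(a) = C1 + 3*a^4/8 - a^3*k/6 + a


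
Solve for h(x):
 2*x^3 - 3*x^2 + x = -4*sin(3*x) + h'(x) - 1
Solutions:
 h(x) = C1 + x^4/2 - x^3 + x^2/2 + x - 4*cos(3*x)/3


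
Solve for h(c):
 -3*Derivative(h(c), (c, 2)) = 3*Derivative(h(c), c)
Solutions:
 h(c) = C1 + C2*exp(-c)


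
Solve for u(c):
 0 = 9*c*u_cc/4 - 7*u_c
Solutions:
 u(c) = C1 + C2*c^(37/9)


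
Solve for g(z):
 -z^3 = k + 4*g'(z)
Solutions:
 g(z) = C1 - k*z/4 - z^4/16


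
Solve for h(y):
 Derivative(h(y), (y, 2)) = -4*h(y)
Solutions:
 h(y) = C1*sin(2*y) + C2*cos(2*y)


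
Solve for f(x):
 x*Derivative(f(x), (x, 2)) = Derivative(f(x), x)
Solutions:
 f(x) = C1 + C2*x^2


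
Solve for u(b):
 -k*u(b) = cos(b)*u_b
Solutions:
 u(b) = C1*exp(k*(log(sin(b) - 1) - log(sin(b) + 1))/2)


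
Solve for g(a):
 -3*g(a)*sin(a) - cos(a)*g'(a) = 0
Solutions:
 g(a) = C1*cos(a)^3


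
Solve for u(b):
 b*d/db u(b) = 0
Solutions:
 u(b) = C1


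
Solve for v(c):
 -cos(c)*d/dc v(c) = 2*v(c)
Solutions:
 v(c) = C1*(sin(c) - 1)/(sin(c) + 1)


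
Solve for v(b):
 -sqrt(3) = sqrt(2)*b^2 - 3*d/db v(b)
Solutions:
 v(b) = C1 + sqrt(2)*b^3/9 + sqrt(3)*b/3


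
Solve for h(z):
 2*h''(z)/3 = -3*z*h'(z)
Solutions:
 h(z) = C1 + C2*erf(3*z/2)


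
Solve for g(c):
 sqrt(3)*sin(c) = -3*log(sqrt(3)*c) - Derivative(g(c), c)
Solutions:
 g(c) = C1 - 3*c*log(c) - 3*c*log(3)/2 + 3*c + sqrt(3)*cos(c)


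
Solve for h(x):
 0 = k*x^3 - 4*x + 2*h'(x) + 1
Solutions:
 h(x) = C1 - k*x^4/8 + x^2 - x/2


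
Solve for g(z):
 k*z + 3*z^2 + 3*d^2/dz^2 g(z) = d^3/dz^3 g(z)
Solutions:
 g(z) = C1 + C2*z + C3*exp(3*z) - z^4/12 + z^3*(-k - 2)/18 + z^2*(-k - 2)/18


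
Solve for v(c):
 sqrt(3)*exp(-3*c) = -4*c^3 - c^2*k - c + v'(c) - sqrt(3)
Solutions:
 v(c) = C1 + c^4 + c^3*k/3 + c^2/2 + sqrt(3)*c - sqrt(3)*exp(-3*c)/3


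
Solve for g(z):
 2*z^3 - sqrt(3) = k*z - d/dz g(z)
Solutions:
 g(z) = C1 + k*z^2/2 - z^4/2 + sqrt(3)*z


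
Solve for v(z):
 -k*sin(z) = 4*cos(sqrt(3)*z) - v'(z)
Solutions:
 v(z) = C1 - k*cos(z) + 4*sqrt(3)*sin(sqrt(3)*z)/3


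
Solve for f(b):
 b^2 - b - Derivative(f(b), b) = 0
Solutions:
 f(b) = C1 + b^3/3 - b^2/2


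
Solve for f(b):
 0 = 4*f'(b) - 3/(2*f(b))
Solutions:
 f(b) = -sqrt(C1 + 3*b)/2
 f(b) = sqrt(C1 + 3*b)/2


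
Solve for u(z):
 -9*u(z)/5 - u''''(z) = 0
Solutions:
 u(z) = (C1*sin(5^(3/4)*sqrt(6)*z/10) + C2*cos(5^(3/4)*sqrt(6)*z/10))*exp(-5^(3/4)*sqrt(6)*z/10) + (C3*sin(5^(3/4)*sqrt(6)*z/10) + C4*cos(5^(3/4)*sqrt(6)*z/10))*exp(5^(3/4)*sqrt(6)*z/10)


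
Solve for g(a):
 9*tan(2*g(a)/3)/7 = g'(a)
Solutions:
 g(a) = -3*asin(C1*exp(6*a/7))/2 + 3*pi/2
 g(a) = 3*asin(C1*exp(6*a/7))/2


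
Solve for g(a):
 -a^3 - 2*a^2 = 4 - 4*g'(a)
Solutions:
 g(a) = C1 + a^4/16 + a^3/6 + a


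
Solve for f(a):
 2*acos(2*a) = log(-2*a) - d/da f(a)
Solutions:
 f(a) = C1 + a*log(-a) - 2*a*acos(2*a) - a + a*log(2) + sqrt(1 - 4*a^2)
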